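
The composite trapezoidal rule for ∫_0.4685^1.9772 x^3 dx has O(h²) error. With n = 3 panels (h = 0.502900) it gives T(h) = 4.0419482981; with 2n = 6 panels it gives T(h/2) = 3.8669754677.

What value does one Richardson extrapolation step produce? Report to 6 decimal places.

3.808651

With r = 2 the leading error scales as h^2, so the weight is 2^2 = 4.
Difference of the inputs: 3.8669754677 − 4.0419482981 = -0.1749728304
Correction (A(h/2) − A(h))/(4 − 1) = (-0.1749728304)/3 = -0.0583242768
R = 3.8669754677 − 0.0583242768 = 3.8086511909
Gap between inputs: 1.750e-01; correction applied: −0.0583242768.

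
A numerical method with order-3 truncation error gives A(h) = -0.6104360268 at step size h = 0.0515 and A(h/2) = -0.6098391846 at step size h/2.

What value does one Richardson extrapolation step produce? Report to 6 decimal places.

-0.609754

r = 3, so 2^r = 8.
Numerator 8×A(h/2) − A(h) = 8×(-0.6098391846) − (-0.6104360268) = -4.2682774500
Divide by 2^3 − 1 = 7.
(-4.2682774500) ÷ 7 = -0.6097539214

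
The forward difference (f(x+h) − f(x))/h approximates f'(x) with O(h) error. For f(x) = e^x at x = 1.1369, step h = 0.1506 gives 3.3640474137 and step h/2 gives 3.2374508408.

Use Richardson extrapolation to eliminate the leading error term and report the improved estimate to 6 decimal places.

Method order is 1; weight 2^1 = 2.
2^1·A(h/2) = 6.4749016816; minus A(h) gives 3.1108542679.
Extrapolated: 3.1108542679 / 1 = 3.1108542679

3.110854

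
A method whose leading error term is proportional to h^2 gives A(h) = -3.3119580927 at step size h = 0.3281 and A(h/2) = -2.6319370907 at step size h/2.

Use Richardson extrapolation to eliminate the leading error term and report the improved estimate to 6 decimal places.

-2.405263

The method has order 2: 2^2 = 4.
A(h/2) − A(h) = -2.6319370907 − (-3.3119580927) = 0.6800210020
Correction (A(h/2) − A(h))/(4 − 1) = 0.6800210020/3 = 0.2266736673
R = -2.6319370907 + 0.2266736673 = -2.4052634234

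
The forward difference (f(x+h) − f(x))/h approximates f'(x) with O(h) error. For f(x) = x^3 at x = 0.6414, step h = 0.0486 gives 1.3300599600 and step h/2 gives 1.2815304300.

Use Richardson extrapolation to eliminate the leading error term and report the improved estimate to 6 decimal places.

With r = 1 the leading error scales as h^1, so the weight is 2^1 = 2.
Numerator 2·A(h/2) − A(h) = 2·1.2815304300 − 1.3300599600 = 1.2330009000
1.2330009000 ÷ 1 = 1.2330009000

1.233001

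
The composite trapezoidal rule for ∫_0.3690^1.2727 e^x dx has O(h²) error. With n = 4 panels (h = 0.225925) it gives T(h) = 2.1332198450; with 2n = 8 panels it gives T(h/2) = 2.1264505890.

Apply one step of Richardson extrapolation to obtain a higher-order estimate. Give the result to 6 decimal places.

2.124194

r = 2, so 2^r = 4.
Weighted: 8.5058023560 − 2.1332198450 = 6.3725825110
R = 6.3725825110/3 = 2.1241941703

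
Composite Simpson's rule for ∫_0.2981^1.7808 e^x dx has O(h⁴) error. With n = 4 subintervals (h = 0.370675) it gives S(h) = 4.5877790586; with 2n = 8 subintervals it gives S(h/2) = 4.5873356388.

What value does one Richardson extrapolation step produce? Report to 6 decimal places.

4.587306

r = 4: numerator weight 16, denominator 15.
Numerator 16 × A(h/2) − A(h) = 16 × 4.5873356388 − 4.5877790586 = 68.8095911622
Divide by 2^4 − 1 = 15.
Result: 4.5873060775
Shift from A(h/2): −0.0000295613.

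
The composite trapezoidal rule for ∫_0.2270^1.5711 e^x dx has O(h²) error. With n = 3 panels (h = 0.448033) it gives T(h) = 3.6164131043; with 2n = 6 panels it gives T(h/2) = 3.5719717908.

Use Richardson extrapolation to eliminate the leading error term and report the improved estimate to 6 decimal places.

r = 2, so 2^r = 4.
4 × 3.5719717908 − 3.6164131043 = 10.6714740589
R = 10.6714740589/3 = 3.5571580196
Gap between inputs: 4.444e-02; correction applied: −0.0148137712.

3.557158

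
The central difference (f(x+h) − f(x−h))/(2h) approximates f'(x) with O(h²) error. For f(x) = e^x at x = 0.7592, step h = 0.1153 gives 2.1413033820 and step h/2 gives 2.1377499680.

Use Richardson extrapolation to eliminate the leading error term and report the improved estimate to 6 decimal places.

2.136565

The method has order 2: 2^2 = 4.
4 × 2.1377499680 − 2.1413033820 = 6.4096964900
Divide by 2^2 − 1 = 3.
(4 × 2.1377499680 − 2.1413033820)/(4 − 1) = 2.1365654967
Correction |R − A(h/2)| = 1.184e-03; gap |A(h/2) − A(h)| = 3.553e-03.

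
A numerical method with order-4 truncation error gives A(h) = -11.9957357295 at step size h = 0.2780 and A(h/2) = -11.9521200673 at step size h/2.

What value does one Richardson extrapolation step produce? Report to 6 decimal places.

Leading term ∝ h^4; use weight 16 = 2^4.
Numerator 16×A(h/2) − A(h) = 16×(-11.9521200673) − (-11.9957357295) = -179.2381853473
(-179.2381853473) ÷ 15 = -11.9492123565

-11.949212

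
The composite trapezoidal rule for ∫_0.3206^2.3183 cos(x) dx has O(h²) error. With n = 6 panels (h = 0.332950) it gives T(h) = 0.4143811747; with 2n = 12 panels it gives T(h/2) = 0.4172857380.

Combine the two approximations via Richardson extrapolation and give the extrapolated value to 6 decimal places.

0.418254

r = 2: numerator weight 4, denominator 3.
4*0.4172857380 = 1.6691429520; 1.6691429520 − 0.4143811747 = 1.2547617773
1.2547617773 ÷ 3 = 0.4182539258
Shift from A(h/2): +0.0009681878.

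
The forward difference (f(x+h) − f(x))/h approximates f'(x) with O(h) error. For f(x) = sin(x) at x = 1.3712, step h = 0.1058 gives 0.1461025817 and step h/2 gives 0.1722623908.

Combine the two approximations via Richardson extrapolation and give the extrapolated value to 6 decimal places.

0.198422

Order 1 gives 2^r = 2 and 2^r − 1 = 1.
Weighted: 0.3445247816 − 0.1461025817 = 0.1984221999
0.1984221999 ÷ 1 = 0.1984221999
Shift from A(h/2): +0.0261598091.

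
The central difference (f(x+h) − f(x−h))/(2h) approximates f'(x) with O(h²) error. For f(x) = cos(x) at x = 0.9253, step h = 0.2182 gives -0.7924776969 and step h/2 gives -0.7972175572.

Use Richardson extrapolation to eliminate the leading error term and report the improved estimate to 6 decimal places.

-0.798798

Method order is 2; weight 2^2 = 4.
A(h/2) − A(h) = -0.7972175572 − (-0.7924776969) = -0.0047398603
Correction (A(h/2) − A(h))/(4 − 1) = (-0.0047398603)/3 = -0.0015799534
R = A(h/2) + (A(h/2) − A(h))/3 = -0.7972175572 − 0.0015799534 = -0.7987975106
Shift from A(h/2): −0.0015799534.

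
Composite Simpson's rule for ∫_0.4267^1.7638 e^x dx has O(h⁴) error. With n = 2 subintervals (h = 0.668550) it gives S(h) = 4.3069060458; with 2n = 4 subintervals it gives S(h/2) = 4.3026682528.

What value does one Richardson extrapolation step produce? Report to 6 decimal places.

4.302386

r = 4: numerator weight 16, denominator 15.
Numerator 16·A(h/2) − A(h) = 16·4.3026682528 − 4.3069060458 = 64.5357859990
Denominator 16 − 1 = 15.
64.5357859990 ÷ 15 = 4.3023857333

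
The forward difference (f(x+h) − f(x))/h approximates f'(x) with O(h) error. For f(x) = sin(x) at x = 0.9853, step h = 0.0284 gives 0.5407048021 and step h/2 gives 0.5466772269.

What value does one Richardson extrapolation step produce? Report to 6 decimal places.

Order 1 gives 2^r = 2 and 2^r − 1 = 1.
2·0.5466772269 = 1.0933544538; subtract 0.5407048021 → 0.5526496517
Extrapolated: 0.5526496517 / 1 = 0.5526496517
Gap between inputs: 5.972e-03; correction applied: +0.0059724248.

0.552650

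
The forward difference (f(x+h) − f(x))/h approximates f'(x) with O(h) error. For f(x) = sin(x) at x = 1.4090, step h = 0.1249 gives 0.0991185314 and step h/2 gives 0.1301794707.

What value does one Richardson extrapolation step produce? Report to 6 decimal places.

0.161240

r = 1: numerator weight 2, denominator 1.
2*0.1301794707 − 0.0991185314 = 0.1612404100
Divide by 2^1 − 1 = 1.
Extrapolated: 0.1612404100 / 1 = 0.1612404100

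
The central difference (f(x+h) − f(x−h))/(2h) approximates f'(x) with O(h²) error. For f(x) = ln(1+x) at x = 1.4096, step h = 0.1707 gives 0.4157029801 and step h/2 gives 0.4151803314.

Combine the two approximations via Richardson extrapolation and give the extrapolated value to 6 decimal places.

0.415006

Error is O(h^2); halving h shrinks it by 2^2 = 4.
Weighted: 1.6607213256 − 0.4157029801 = 1.2450183455
Divide by 2^2 − 1 = 3.
R = 1.2450183455/3 = 0.4150061152
Gap between inputs: 5.226e-04; correction applied: −0.0001742162.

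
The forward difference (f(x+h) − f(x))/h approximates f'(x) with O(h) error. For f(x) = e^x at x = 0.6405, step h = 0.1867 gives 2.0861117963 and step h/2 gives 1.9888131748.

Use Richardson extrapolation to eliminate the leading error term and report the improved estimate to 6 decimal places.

1.891515

Method order is 1; weight 2^1 = 2.
Difference of the inputs: 1.9888131748 − 2.0861117963 = -0.0972986215
Divide by 2^1 − 1 = 1: (-0.0972986215)/1 = -0.0972986215
R = A(h/2) + (A(h/2) − A(h))/1 = 1.9888131748 − 0.0972986215 = 1.8915145533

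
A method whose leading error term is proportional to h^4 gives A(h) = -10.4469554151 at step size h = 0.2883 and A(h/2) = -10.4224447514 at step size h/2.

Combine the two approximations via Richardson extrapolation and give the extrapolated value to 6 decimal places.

The method has order 4: 2^4 = 16.
16·(-10.4224447514) = -166.7591160224; (-166.7591160224) − (-10.4469554151) = -156.3121606073
(16·(-10.4224447514) − (-10.4469554151))/(16 − 1) = -10.4208107072

-10.420811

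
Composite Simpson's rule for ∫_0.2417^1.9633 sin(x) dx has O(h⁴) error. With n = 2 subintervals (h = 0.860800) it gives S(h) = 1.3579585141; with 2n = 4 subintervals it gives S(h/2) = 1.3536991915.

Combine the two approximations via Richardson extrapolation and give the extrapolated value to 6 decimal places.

Error is O(h^4); halving h shrinks it by 2^4 = 16.
16 × 1.3536991915 = 21.6591870640; 21.6591870640 − 1.3579585141 = 20.3012285499
(16 × 1.3536991915 − 1.3579585141)/(16 − 1) = 1.3534152367
Shift from A(h/2): −0.0002839548.

1.353415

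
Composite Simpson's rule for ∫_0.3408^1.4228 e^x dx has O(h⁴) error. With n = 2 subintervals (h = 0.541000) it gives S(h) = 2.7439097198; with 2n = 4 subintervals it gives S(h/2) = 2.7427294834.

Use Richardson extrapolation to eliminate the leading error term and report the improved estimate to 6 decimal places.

r = 4: numerator weight 16, denominator 15.
Weighted: 43.8836717344 − 2.7439097198 = 41.1397620146
Divide by 2^4 − 1 = 15.
So the Richardson estimate is 2.7426508010.

2.742651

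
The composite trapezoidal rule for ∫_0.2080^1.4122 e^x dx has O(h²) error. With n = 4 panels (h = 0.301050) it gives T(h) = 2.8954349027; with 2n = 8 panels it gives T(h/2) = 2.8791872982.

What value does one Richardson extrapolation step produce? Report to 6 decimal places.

The method has order 2: 2^2 = 4.
Weighted: 11.5167491928 − 2.8954349027 = 8.6213142901
Divide by 2^2 − 1 = 3.
8.6213142901 ÷ 3 = 2.8737714300
Correction |R − A(h/2)| = 5.416e-03; gap |A(h/2) − A(h)| = 1.625e-02.

2.873771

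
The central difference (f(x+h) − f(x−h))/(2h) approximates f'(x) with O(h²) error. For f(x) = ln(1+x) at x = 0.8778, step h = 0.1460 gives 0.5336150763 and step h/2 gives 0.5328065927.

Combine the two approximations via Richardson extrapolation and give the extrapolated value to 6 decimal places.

0.532537

The method has order 2: 2^2 = 4.
4·0.5328065927 = 2.1312263708; subtract 0.5336150763 → 1.5976112945
(4·0.5328065927 − 0.5336150763)/(4 − 1) = 0.5325370982
Shift from A(h/2): −0.0002694945.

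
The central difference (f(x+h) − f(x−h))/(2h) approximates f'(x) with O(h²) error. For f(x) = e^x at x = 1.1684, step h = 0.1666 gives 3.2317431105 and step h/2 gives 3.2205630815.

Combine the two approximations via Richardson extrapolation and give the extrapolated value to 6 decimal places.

3.216836

Leading term ∝ h^2; use weight 4 = 2^2.
4 × 3.2205630815 = 12.8822523260; 12.8822523260 − 3.2317431105 = 9.6505092155
Denominator 4 − 1 = 3.
Extrapolated: 9.6505092155 / 3 = 3.2168364052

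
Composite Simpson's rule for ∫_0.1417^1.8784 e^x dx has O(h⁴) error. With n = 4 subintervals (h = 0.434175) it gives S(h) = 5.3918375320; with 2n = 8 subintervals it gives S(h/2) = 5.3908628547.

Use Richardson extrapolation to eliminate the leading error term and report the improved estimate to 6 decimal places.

5.390798

The method has order 4: 2^4 = 16.
Weighted: 86.2538056752 − 5.3918375320 = 80.8619681432
Divide by 2^4 − 1 = 15.
So the Richardson estimate is 5.3907978762.
Shift from A(h/2): −0.0000649785.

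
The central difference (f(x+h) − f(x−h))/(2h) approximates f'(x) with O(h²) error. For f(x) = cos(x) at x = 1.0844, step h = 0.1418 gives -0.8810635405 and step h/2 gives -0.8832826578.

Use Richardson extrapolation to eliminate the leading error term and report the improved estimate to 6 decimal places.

Leading term ∝ h^2; use weight 4 = 2^2.
Weighted: (-3.5331306312) − (-0.8810635405) = -2.6520670907
Denominator 4 − 1 = 3.
R = (-2.6520670907)/3 = -0.8840223636
Gap between inputs: 2.219e-03; correction applied: −0.0007397058.

-0.884022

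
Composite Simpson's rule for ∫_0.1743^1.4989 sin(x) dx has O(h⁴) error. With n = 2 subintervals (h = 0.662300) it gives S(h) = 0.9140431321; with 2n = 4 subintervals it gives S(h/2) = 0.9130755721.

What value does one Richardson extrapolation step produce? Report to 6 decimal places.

With r = 4 the leading error scales as h^4, so the weight is 2^4 = 16.
Difference of the inputs: 0.9130755721 − 0.9140431321 = -0.0009675600
Correction (A(h/2) − A(h))/(16 − 1) = (-0.0009675600)/15 = -0.0000645040
R = A(h/2) + (A(h/2) − A(h))/15 = 0.9130755721 − 0.0000645040 = 0.9130110681

0.913011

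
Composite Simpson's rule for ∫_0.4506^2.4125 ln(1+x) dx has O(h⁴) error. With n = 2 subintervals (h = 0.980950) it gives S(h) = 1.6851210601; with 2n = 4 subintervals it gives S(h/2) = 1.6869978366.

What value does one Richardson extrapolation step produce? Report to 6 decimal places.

1.687123

With r = 4 the leading error scales as h^4, so the weight is 2^4 = 16.
Top: 16(1.6869978366) − (1.6851210601) = 25.3068443255
25.3068443255 ÷ 15 = 1.6871229550
Shift from A(h/2): +0.0001251184.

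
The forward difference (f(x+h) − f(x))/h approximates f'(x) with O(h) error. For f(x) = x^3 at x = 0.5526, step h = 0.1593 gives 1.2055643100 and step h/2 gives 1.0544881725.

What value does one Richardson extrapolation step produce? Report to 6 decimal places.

Order 1 gives 2^r = 2 and 2^r − 1 = 1.
2*1.0544881725 = 2.1089763450; 2.1089763450 − 1.2055643100 = 0.9034120350
0.9034120350 ÷ 1 = 0.9034120350

0.903412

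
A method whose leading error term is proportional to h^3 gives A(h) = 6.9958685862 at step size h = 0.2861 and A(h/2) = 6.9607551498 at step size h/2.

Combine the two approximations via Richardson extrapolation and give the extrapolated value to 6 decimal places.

6.955739

The method has order 3: 2^3 = 8.
Weighted: 55.6860411984 − 6.9958685862 = 48.6901726122
Divide by 2^3 − 1 = 7.
Result: 6.9557389446
Shift from A(h/2): −0.0050162052.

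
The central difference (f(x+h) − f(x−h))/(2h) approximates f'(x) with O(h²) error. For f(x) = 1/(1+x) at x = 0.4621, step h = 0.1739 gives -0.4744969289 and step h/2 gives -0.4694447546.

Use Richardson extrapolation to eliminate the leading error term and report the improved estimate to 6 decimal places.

r = 2, so 2^r = 4.
A(h/2) − A(h) = -0.4694447546 − (-0.4744969289) = 0.0050521743
Divide by 2^2 − 1 = 3: 0.0050521743/3 = 0.0016840581
R = A(h/2) + (A(h/2) − A(h))/3 = -0.4694447546 + 0.0016840581 = -0.4677606965

-0.467761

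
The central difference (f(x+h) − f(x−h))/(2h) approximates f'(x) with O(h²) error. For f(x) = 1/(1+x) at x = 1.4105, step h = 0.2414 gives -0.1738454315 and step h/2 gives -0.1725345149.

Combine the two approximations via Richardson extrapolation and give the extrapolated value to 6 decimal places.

The method has order 2: 2^2 = 4.
Top: 4(-0.1725345149) − (-0.1738454315) = -0.5162926281
Divide by 2^2 − 1 = 3.
Extrapolated: (-0.5162926281) / 3 = -0.1720975427

-0.172098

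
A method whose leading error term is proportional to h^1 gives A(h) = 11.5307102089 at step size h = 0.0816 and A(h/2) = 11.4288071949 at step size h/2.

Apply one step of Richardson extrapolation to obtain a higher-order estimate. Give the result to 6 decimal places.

The method has order 1: 2^1 = 2.
2^1×A(h/2) = 22.8576143898; minus A(h) gives 11.3269041809.
Divide by 2^1 − 1 = 1.
Result: 11.3269041809
Correction |R − A(h/2)| = 1.019e-01; gap |A(h/2) − A(h)| = 1.019e-01.

11.326904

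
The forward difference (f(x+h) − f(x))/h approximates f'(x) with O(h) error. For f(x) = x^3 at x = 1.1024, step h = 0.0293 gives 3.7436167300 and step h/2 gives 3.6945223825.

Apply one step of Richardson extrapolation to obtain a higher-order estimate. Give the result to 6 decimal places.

The method has order 1: 2^1 = 2.
2 × 3.6945223825 − 3.7436167300 = 3.6454280350
Denominator 2 − 1 = 1.
Result: 3.6454280350
Gap between inputs: 4.909e-02; correction applied: −0.0490943475.

3.645428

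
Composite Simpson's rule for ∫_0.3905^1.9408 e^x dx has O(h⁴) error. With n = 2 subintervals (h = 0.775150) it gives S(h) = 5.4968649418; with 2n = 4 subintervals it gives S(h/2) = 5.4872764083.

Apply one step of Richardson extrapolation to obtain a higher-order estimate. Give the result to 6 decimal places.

With r = 4 the leading error scales as h^4, so the weight is 2^4 = 16.
Top: 16(5.4872764083) − (5.4968649418) = 82.2995575910
Denominator 16 − 1 = 15.
So the Richardson estimate is 5.4866371727.
Correction |R − A(h/2)| = 6.392e-04; gap |A(h/2) − A(h)| = 9.589e-03.

5.486637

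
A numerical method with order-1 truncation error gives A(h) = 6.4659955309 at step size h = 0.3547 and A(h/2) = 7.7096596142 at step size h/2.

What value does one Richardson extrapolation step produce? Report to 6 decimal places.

Leading term ∝ h^1; use weight 2 = 2^1.
2×7.7096596142 − 6.4659955309 = 8.9533236975
Extrapolated: 8.9533236975 / 1 = 8.9533236975

8.953324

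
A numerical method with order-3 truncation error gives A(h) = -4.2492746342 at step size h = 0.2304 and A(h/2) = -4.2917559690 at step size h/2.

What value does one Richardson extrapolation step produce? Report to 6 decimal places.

-4.297825

Order 3 gives 2^r = 8 and 2^r − 1 = 7.
8·(-4.2917559690) = -34.3340477520; subtract (-4.2492746342) → -30.0847731178
(8·(-4.2917559690) − (-4.2492746342))/(8 − 1) = -4.2978247311
Correction |R − A(h/2)| = 6.069e-03; gap |A(h/2) − A(h)| = 4.248e-02.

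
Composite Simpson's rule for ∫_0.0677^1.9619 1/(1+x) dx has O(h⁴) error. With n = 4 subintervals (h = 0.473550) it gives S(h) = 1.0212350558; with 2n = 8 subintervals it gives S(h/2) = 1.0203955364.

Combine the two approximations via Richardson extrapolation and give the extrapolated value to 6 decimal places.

Order 4 gives 2^r = 16 and 2^r − 1 = 15.
16*1.0203955364 − 1.0212350558 = 15.3050935266
Denominator 16 − 1 = 15.
R = 15.3050935266/15 = 1.0203395684
Shift from A(h/2): −0.0000559680.

1.020340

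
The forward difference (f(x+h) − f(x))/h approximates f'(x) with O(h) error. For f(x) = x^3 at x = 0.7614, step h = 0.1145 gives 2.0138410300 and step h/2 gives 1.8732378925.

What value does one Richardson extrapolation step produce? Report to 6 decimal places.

1.732635

r = 1: numerator weight 2, denominator 1.
2×1.8732378925 = 3.7464757850; subtract 2.0138410300 → 1.7326347550
Denominator 2 − 1 = 1.
1.7326347550 ÷ 1 = 1.7326347550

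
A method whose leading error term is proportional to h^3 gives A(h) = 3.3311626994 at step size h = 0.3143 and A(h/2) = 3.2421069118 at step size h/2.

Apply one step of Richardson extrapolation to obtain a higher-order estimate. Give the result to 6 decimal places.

3.229385

Leading term ∝ h^3; use weight 8 = 2^3.
Numerator 8×A(h/2) − A(h) = 8×3.2421069118 − 3.3311626994 = 22.6056925950
Denominator 8 − 1 = 7.
R = 22.6056925950/7 = 3.2293846564
Shift from A(h/2): −0.0127222554.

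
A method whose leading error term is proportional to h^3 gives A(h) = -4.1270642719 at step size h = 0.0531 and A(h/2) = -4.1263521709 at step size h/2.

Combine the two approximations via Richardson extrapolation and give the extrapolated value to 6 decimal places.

Method order is 3; weight 2^3 = 8.
Weighted: (-33.0108173672) − (-4.1270642719) = -28.8837530953
R = (-28.8837530953)/7 = -4.1262504422
Gap between inputs: 7.121e-04; correction applied: +0.0001017287.

-4.126250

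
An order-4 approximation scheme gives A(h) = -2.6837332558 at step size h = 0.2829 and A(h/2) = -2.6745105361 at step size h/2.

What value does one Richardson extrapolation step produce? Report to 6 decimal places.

Error is O(h^4); halving h shrinks it by 2^4 = 16.
2^4 × A(h/2) = -42.7921685776; minus A(h) gives -40.1084353218.
(-40.1084353218) ÷ 15 = -2.6738956881

-2.673896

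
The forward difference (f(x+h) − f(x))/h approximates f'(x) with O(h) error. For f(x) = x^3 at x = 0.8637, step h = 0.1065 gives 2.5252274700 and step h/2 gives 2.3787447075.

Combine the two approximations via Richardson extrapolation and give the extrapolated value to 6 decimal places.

2.232262

The method has order 1: 2^1 = 2.
Weighted: 4.7574894150 − 2.5252274700 = 2.2322619450
Divide by 2^1 − 1 = 1.
Extrapolated: 2.2322619450 / 1 = 2.2322619450
Correction |R − A(h/2)| = 1.465e-01; gap |A(h/2) − A(h)| = 1.465e-01.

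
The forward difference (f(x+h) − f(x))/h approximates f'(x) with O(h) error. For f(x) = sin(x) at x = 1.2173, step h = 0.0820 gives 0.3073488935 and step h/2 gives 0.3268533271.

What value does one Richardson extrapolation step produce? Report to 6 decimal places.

Error is O(h^1); halving h shrinks it by 2^1 = 2.
2^1·A(h/2) = 0.6537066542; minus A(h) gives 0.3463577607.
(2·0.3268533271 − 0.3073488935)/(2 − 1) = 0.3463577607

0.346358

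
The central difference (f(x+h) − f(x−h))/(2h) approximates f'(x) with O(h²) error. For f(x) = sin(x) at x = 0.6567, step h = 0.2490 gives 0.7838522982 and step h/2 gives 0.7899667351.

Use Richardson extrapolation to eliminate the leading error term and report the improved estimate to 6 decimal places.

Leading term ∝ h^2; use weight 4 = 2^2.
4·0.7899667351 = 3.1598669404; subtract 0.7838522982 → 2.3760146422
Denominator 4 − 1 = 3.
Extrapolated: 2.3760146422 / 3 = 0.7920048807
Gap between inputs: 6.114e-03; correction applied: +0.0020381456.

0.792005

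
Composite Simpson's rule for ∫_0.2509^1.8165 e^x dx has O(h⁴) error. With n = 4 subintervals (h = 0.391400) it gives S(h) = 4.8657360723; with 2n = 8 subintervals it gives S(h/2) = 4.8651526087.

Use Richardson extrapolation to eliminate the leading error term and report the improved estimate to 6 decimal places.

Error is O(h^4); halving h shrinks it by 2^4 = 16.
16×4.8651526087 − 4.8657360723 = 72.9767056669
Extrapolated: 72.9767056669 / 15 = 4.8651137111

4.865114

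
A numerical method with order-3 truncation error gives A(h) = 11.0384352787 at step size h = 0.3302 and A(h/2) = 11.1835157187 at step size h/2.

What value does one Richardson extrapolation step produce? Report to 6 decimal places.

Order 3 gives 2^r = 8 and 2^r − 1 = 7.
Numerator 8 × A(h/2) − A(h) = 8 × 11.1835157187 − 11.0384352787 = 78.4296904709
Divide by 2^3 − 1 = 7.
Result: 11.2042414958
Correction |R − A(h/2)| = 2.073e-02; gap |A(h/2) − A(h)| = 1.451e-01.

11.204241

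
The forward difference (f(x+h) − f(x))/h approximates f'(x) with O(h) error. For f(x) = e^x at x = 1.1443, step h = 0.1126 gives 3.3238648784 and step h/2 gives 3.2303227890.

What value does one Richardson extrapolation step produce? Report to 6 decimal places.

3.136781

Error is O(h^1); halving h shrinks it by 2^1 = 2.
Weighted: 6.4606455780 − 3.3238648784 = 3.1367806996
Denominator 2 − 1 = 1.
3.1367806996 ÷ 1 = 3.1367806996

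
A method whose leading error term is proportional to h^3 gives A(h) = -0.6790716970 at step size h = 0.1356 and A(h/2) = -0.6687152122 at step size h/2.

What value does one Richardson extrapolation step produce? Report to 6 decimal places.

With r = 3 the leading error scales as h^3, so the weight is 2^3 = 8.
8×(-0.6687152122) − (-0.6790716970) = -4.6706500006
Denominator 8 − 1 = 7.
Extrapolated: (-4.6706500006) / 7 = -0.6672357144
Correction |R − A(h/2)| = 1.479e-03; gap |A(h/2) − A(h)| = 1.036e-02.

-0.667236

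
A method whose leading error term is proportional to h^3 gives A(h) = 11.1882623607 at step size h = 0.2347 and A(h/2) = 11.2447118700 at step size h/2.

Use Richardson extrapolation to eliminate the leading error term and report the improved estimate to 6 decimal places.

11.252776

The method has order 3: 2^3 = 8.
Weighted: 89.9576949600 − 11.1882623607 = 78.7694325993
78.7694325993 ÷ 7 = 11.2527760856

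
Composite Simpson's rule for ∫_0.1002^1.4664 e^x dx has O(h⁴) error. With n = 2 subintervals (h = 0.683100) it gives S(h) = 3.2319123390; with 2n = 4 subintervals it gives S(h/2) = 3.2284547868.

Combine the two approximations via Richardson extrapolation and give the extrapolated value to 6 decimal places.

3.228224

The method has order 4: 2^4 = 16.
Numerator 16×A(h/2) − A(h) = 16×3.2284547868 − 3.2319123390 = 48.4233642498
(16×3.2284547868 − 3.2319123390)/(16 − 1) = 3.2282242833
Shift from A(h/2): −0.0002305035.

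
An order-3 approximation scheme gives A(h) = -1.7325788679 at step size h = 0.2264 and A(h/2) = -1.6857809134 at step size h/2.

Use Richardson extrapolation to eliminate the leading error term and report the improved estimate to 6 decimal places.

-1.679095

r = 3, so 2^r = 8.
Weighted: (-13.4862473072) − (-1.7325788679) = -11.7536684393
R = (-11.7536684393)/7 = -1.6790954913
Correction |R − A(h/2)| = 6.685e-03; gap |A(h/2) − A(h)| = 4.680e-02.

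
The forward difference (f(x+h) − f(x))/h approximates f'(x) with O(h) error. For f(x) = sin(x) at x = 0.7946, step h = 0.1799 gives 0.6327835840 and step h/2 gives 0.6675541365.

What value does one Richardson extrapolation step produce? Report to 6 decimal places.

Error is O(h^1); halving h shrinks it by 2^1 = 2.
Numerator 2 × A(h/2) − A(h) = 2 × 0.6675541365 − 0.6327835840 = 0.7023246890
(2 × 0.6675541365 − 0.6327835840)/(2 − 1) = 0.7023246890
Shift from A(h/2): +0.0347705525.

0.702325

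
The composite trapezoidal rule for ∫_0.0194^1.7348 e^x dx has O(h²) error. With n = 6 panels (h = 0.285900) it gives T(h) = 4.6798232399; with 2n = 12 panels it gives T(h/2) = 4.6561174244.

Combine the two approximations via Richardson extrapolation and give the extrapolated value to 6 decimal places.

The method has order 2: 2^2 = 4.
Top: 4(4.6561174244) − (4.6798232399) = 13.9446464577
Divide by 2^2 − 1 = 3.
13.9446464577 ÷ 3 = 4.6482154859

4.648215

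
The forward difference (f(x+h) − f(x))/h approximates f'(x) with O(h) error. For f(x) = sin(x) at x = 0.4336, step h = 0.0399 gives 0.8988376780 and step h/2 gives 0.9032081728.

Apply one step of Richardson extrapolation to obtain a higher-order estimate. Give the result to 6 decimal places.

r = 1, so 2^r = 2.
2*0.9032081728 = 1.8064163456; subtract 0.8988376780 → 0.9075786676
R = 0.9075786676/1 = 0.9075786676

0.907579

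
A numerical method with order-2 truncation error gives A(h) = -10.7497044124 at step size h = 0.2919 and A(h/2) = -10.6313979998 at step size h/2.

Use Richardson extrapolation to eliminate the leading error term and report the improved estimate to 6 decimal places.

r = 2: numerator weight 4, denominator 3.
A(h/2) − A(h) = -10.6313979998 − (-10.7497044124) = 0.1183064126
Divide by 2^2 − 1 = 3: 0.1183064126/3 = 0.0394354709
R = -10.6313979998 + 0.0394354709 = -10.5919625289

-10.591963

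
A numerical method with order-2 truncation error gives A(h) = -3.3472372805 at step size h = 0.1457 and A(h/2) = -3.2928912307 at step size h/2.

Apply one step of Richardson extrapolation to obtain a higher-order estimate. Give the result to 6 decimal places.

Leading term ∝ h^2; use weight 4 = 2^2.
Weighted: (-13.1715649228) − (-3.3472372805) = -9.8243276423
Divide by 2^2 − 1 = 3.
So the Richardson estimate is -3.2747758808.

-3.274776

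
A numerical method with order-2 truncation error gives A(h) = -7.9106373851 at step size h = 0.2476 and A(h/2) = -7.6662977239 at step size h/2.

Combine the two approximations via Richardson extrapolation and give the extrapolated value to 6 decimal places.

Method order is 2; weight 2^2 = 4.
Numerator 4·A(h/2) − A(h) = 4·(-7.6662977239) − (-7.9106373851) = -22.7545535105
Divide by 2^2 − 1 = 3.
Result: -7.5848511702
Shift from A(h/2): +0.0814465537.

-7.584851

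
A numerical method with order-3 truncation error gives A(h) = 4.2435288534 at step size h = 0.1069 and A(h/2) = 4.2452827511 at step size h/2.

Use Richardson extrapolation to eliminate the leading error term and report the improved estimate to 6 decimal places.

r = 3: numerator weight 8, denominator 7.
Weighted: 33.9622620088 − 4.2435288534 = 29.7187331554
R = 29.7187331554/7 = 4.2455333079

4.245533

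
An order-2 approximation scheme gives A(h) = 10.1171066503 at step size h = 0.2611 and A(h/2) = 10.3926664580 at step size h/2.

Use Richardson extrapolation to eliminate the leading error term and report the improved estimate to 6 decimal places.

Order 2 gives 2^r = 4 and 2^r − 1 = 3.
2^2 × A(h/2) = 41.5706658320; minus A(h) gives 31.4535591817.
Extrapolated: 31.4535591817 / 3 = 10.4845197272

10.484520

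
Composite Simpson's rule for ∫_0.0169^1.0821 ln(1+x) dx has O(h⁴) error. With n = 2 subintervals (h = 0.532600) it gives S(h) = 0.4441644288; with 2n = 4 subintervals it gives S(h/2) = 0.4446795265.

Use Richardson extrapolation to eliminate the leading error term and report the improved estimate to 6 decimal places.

0.444714

The method has order 4: 2^4 = 16.
Weighted: 7.1148724240 − 0.4441644288 = 6.6707079952
6.6707079952 ÷ 15 = 0.4447138663
Shift from A(h/2): +0.0000343398.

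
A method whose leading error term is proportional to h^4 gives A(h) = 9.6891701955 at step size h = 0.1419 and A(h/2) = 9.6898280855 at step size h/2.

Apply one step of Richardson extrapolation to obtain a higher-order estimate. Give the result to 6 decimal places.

Order 4 gives 2^r = 16 and 2^r − 1 = 15.
A(h/2) − A(h) = 9.6898280855 − 9.6891701955 = 0.0006578900
Divide by 2^4 − 1 = 15: 0.0006578900/15 = 0.0000438593
R = 9.6898280855 + 0.0000438593 = 9.6898719448

9.689872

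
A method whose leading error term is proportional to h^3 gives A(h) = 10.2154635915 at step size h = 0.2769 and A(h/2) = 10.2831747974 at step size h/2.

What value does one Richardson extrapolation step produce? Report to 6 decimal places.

Error is O(h^3); halving h shrinks it by 2^3 = 8.
8*10.2831747974 = 82.2653983792; 82.2653983792 − 10.2154635915 = 72.0499347877
R = 72.0499347877/7 = 10.2928478268

10.292848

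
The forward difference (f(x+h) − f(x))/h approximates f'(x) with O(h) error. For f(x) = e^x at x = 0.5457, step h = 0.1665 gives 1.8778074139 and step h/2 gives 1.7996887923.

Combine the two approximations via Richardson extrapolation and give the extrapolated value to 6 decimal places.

1.721570

Order 1 gives 2^r = 2 and 2^r − 1 = 1.
Weighted: 3.5993775846 − 1.8778074139 = 1.7215701707
Denominator 2 − 1 = 1.
R = 1.7215701707/1 = 1.7215701707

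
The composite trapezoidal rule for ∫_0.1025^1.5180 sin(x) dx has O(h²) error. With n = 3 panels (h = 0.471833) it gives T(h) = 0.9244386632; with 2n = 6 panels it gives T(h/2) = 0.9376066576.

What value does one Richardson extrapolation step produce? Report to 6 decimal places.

0.941996

With r = 2 the leading error scales as h^2, so the weight is 2^2 = 4.
Numerator 4·A(h/2) − A(h) = 4·0.9376066576 − 0.9244386632 = 2.8259879672
Divide by 2^2 − 1 = 3.
(4·0.9376066576 − 0.9244386632)/(4 − 1) = 0.9419959891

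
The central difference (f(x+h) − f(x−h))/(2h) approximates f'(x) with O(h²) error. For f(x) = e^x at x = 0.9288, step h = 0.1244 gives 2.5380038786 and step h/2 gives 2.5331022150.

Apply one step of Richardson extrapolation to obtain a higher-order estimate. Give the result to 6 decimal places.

The method has order 2: 2^2 = 4.
4*2.5331022150 − 2.5380038786 = 7.5944049814
Divide by 2^2 − 1 = 3.
R = 7.5944049814/3 = 2.5314683271
Correction |R − A(h/2)| = 1.634e-03; gap |A(h/2) − A(h)| = 4.902e-03.

2.531468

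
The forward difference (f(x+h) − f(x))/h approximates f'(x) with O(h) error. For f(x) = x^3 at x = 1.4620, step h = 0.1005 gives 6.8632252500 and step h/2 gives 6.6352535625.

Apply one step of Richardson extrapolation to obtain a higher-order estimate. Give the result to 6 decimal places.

r = 1: numerator weight 2, denominator 1.
2 × 6.6352535625 − 6.8632252500 = 6.4072818750
(2 × 6.6352535625 − 6.8632252500)/(2 − 1) = 6.4072818750
Gap between inputs: 2.280e-01; correction applied: −0.2279716875.

6.407282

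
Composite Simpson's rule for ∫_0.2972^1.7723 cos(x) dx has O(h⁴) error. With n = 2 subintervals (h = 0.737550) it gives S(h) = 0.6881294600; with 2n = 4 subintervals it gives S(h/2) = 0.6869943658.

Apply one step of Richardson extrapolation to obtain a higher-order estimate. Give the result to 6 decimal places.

r = 4, so 2^r = 16.
2^4·A(h/2) = 10.9919098528; minus A(h) gives 10.3037803928.
Divide by 2^4 − 1 = 15.
10.3037803928 ÷ 15 = 0.6869186929

0.686919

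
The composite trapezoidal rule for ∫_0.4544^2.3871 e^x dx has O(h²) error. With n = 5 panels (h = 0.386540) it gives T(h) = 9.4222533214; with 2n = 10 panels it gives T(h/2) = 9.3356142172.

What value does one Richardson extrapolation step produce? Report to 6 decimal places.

The method has order 2: 2^2 = 4.
Numerator 4×A(h/2) − A(h) = 4×9.3356142172 − 9.4222533214 = 27.9202035474
Divide by 2^2 − 1 = 3.
Extrapolated: 27.9202035474 / 3 = 9.3067345158

9.306735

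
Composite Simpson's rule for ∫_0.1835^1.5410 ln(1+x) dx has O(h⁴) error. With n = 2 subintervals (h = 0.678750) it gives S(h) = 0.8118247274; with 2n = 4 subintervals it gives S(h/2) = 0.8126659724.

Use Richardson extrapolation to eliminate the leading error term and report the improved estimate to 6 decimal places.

0.812722

With r = 4 the leading error scales as h^4, so the weight is 2^4 = 16.
16·0.8126659724 = 13.0026555584; subtract 0.8118247274 → 12.1908308310
12.1908308310 ÷ 15 = 0.8127220554
Gap between inputs: 8.412e-04; correction applied: +0.0000560830.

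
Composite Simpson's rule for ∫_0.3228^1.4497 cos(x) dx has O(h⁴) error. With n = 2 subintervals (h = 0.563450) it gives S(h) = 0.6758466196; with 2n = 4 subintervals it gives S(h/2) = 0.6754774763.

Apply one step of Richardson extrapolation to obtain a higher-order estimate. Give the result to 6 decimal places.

0.675453

With r = 4 the leading error scales as h^4, so the weight is 2^4 = 16.
A(h/2) − A(h) = 0.6754774763 − 0.6758466196 = -0.0003691433
Divide by 2^4 − 1 = 15: (-0.0003691433)/15 = -0.0000246096
R = 0.6754774763 − 0.0000246096 = 0.6754528667
Gap between inputs: 3.691e-04; correction applied: −0.0000246096.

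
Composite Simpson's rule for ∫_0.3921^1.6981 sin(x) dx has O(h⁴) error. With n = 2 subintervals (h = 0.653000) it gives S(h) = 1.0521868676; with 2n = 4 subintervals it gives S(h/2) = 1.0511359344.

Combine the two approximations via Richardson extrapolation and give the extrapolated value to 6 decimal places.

r = 4, so 2^r = 16.
A(h/2) − A(h) = 1.0511359344 − 1.0521868676 = -0.0010509332
Divide by 2^4 − 1 = 15: (-0.0010509332)/15 = -0.0000700622
R = 1.0511359344 − 0.0000700622 = 1.0510658722
Gap between inputs: 1.051e-03; correction applied: −0.0000700622.

1.051066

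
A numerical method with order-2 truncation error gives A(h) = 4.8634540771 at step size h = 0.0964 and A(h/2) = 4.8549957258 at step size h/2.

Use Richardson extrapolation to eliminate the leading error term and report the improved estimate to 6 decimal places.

Method order is 2; weight 2^2 = 4.
4×4.8549957258 − 4.8634540771 = 14.5565288261
Divide by 2^2 − 1 = 3.
14.5565288261 ÷ 3 = 4.8521762754

4.852176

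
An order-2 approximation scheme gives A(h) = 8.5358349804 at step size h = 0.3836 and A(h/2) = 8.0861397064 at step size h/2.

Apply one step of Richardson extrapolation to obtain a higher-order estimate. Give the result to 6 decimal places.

r = 2: numerator weight 4, denominator 3.
4×8.0861397064 = 32.3445588256; subtract 8.5358349804 → 23.8087238452
R = 23.8087238452/3 = 7.9362412817
Correction |R − A(h/2)| = 1.499e-01; gap |A(h/2) − A(h)| = 4.497e-01.

7.936241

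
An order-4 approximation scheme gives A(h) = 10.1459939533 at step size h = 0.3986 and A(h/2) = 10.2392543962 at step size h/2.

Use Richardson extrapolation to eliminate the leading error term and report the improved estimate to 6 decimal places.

10.245472

The method has order 4: 2^4 = 16.
16×10.2392543962 = 163.8280703392; 163.8280703392 − 10.1459939533 = 153.6820763859
(16×10.2392543962 − 10.1459939533)/(16 − 1) = 10.2454717591
Correction |R − A(h/2)| = 6.217e-03; gap |A(h/2) − A(h)| = 9.326e-02.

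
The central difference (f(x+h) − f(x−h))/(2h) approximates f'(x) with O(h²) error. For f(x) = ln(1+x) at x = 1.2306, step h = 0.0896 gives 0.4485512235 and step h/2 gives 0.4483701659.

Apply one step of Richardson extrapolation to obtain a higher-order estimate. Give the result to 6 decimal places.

0.448310

Order 2 gives 2^r = 4 and 2^r − 1 = 3.
Weighted: 1.7934806636 − 0.4485512235 = 1.3449294401
1.3449294401 ÷ 3 = 0.4483098134
Correction |R − A(h/2)| = 6.035e-05; gap |A(h/2) − A(h)| = 1.811e-04.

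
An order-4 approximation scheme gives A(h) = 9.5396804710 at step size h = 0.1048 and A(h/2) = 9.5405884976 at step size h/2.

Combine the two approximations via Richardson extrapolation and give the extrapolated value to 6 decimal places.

With r = 4 the leading error scales as h^4, so the weight is 2^4 = 16.
Difference of the inputs: 9.5405884976 − 9.5396804710 = 0.0009080266
Divide by 2^4 − 1 = 15: 0.0009080266/15 = 0.0000605351
R = A(h/2) + (A(h/2) − A(h))/15 = 9.5405884976 + 0.0000605351 = 9.5406490327

9.540649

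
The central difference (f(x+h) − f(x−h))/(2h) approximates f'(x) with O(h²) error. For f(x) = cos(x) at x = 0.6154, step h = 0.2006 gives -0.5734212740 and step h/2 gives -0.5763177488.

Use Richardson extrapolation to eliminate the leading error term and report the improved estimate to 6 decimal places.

The method has order 2: 2^2 = 4.
A(h/2) − A(h) = -0.5763177488 − (-0.5734212740) = -0.0028964748
Divide by 2^2 − 1 = 3: (-0.0028964748)/3 = -0.0009654916
R = A(h/2) + (A(h/2) − A(h))/3 = -0.5763177488 − 0.0009654916 = -0.5772832404

-0.577283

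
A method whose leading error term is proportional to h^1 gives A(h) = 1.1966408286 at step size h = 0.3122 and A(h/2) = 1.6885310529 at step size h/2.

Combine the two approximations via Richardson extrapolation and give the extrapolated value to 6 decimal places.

With r = 1 the leading error scales as h^1, so the weight is 2^1 = 2.
Numerator 2 × A(h/2) − A(h) = 2 × 1.6885310529 − 1.1966408286 = 2.1804212772
2.1804212772 ÷ 1 = 2.1804212772

2.180421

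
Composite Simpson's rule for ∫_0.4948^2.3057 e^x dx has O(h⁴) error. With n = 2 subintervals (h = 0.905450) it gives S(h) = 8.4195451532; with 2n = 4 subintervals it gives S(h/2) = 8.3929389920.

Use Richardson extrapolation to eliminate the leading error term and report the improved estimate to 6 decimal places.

8.391165

Error is O(h^4); halving h shrinks it by 2^4 = 16.
16 × 8.3929389920 = 134.2870238720; 134.2870238720 − 8.4195451532 = 125.8674787188
Extrapolated: 125.8674787188 / 15 = 8.3911652479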